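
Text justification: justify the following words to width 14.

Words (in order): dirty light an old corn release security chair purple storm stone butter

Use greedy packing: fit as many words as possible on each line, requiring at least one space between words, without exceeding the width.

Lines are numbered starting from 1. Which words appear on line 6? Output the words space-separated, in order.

Answer: stone butter

Derivation:
Line 1: ['dirty', 'light', 'an'] (min_width=14, slack=0)
Line 2: ['old', 'corn'] (min_width=8, slack=6)
Line 3: ['release'] (min_width=7, slack=7)
Line 4: ['security', 'chair'] (min_width=14, slack=0)
Line 5: ['purple', 'storm'] (min_width=12, slack=2)
Line 6: ['stone', 'butter'] (min_width=12, slack=2)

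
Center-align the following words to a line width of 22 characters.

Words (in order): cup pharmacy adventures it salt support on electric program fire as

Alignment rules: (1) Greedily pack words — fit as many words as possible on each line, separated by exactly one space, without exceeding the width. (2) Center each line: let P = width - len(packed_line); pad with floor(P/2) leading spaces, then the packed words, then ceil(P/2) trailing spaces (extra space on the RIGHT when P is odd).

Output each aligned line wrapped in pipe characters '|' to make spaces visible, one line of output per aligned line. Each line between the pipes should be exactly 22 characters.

Line 1: ['cup', 'pharmacy'] (min_width=12, slack=10)
Line 2: ['adventures', 'it', 'salt'] (min_width=18, slack=4)
Line 3: ['support', 'on', 'electric'] (min_width=19, slack=3)
Line 4: ['program', 'fire', 'as'] (min_width=15, slack=7)

Answer: |     cup pharmacy     |
|  adventures it salt  |
| support on electric  |
|   program fire as    |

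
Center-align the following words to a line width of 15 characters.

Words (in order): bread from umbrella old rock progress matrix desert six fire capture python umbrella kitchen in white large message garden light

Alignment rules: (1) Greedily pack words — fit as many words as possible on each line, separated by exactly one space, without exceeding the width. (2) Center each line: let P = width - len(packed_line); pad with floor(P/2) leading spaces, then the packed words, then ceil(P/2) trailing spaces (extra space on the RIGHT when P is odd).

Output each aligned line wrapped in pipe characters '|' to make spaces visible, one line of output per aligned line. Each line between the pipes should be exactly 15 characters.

Line 1: ['bread', 'from'] (min_width=10, slack=5)
Line 2: ['umbrella', 'old'] (min_width=12, slack=3)
Line 3: ['rock', 'progress'] (min_width=13, slack=2)
Line 4: ['matrix', 'desert'] (min_width=13, slack=2)
Line 5: ['six', 'fire'] (min_width=8, slack=7)
Line 6: ['capture', 'python'] (min_width=14, slack=1)
Line 7: ['umbrella'] (min_width=8, slack=7)
Line 8: ['kitchen', 'in'] (min_width=10, slack=5)
Line 9: ['white', 'large'] (min_width=11, slack=4)
Line 10: ['message', 'garden'] (min_width=14, slack=1)
Line 11: ['light'] (min_width=5, slack=10)

Answer: |  bread from   |
| umbrella old  |
| rock progress |
| matrix desert |
|   six fire    |
|capture python |
|   umbrella    |
|  kitchen in   |
|  white large  |
|message garden |
|     light     |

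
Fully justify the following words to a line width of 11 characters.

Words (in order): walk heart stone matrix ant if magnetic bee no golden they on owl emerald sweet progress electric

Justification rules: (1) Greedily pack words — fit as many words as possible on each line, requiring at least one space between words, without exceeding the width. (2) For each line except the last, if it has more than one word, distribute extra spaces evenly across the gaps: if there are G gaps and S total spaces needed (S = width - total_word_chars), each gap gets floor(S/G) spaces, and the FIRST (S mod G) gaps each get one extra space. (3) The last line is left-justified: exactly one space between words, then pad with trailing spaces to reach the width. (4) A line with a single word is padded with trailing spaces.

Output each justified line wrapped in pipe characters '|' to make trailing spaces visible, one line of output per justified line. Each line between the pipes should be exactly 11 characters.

Answer: |walk  heart|
|stone      |
|matrix  ant|
|if magnetic|
|bee      no|
|golden they|
|on      owl|
|emerald    |
|sweet      |
|progress   |
|electric   |

Derivation:
Line 1: ['walk', 'heart'] (min_width=10, slack=1)
Line 2: ['stone'] (min_width=5, slack=6)
Line 3: ['matrix', 'ant'] (min_width=10, slack=1)
Line 4: ['if', 'magnetic'] (min_width=11, slack=0)
Line 5: ['bee', 'no'] (min_width=6, slack=5)
Line 6: ['golden', 'they'] (min_width=11, slack=0)
Line 7: ['on', 'owl'] (min_width=6, slack=5)
Line 8: ['emerald'] (min_width=7, slack=4)
Line 9: ['sweet'] (min_width=5, slack=6)
Line 10: ['progress'] (min_width=8, slack=3)
Line 11: ['electric'] (min_width=8, slack=3)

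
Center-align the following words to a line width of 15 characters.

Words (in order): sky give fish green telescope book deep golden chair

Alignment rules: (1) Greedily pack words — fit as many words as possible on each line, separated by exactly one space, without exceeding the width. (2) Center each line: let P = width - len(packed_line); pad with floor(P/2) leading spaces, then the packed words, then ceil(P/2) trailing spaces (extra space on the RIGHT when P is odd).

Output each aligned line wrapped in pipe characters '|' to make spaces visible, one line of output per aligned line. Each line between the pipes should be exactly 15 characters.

Answer: | sky give fish |
|green telescope|
|   book deep   |
| golden chair  |

Derivation:
Line 1: ['sky', 'give', 'fish'] (min_width=13, slack=2)
Line 2: ['green', 'telescope'] (min_width=15, slack=0)
Line 3: ['book', 'deep'] (min_width=9, slack=6)
Line 4: ['golden', 'chair'] (min_width=12, slack=3)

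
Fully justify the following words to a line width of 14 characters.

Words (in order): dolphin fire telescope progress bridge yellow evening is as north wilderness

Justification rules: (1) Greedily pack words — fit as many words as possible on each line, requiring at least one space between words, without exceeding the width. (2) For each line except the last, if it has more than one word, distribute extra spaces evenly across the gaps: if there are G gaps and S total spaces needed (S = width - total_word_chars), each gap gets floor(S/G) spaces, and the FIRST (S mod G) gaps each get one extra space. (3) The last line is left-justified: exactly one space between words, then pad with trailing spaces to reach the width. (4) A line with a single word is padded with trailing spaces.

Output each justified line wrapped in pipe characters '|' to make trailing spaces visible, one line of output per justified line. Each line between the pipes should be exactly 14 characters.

Answer: |dolphin   fire|
|telescope     |
|progress      |
|bridge  yellow|
|evening  is as|
|north         |
|wilderness    |

Derivation:
Line 1: ['dolphin', 'fire'] (min_width=12, slack=2)
Line 2: ['telescope'] (min_width=9, slack=5)
Line 3: ['progress'] (min_width=8, slack=6)
Line 4: ['bridge', 'yellow'] (min_width=13, slack=1)
Line 5: ['evening', 'is', 'as'] (min_width=13, slack=1)
Line 6: ['north'] (min_width=5, slack=9)
Line 7: ['wilderness'] (min_width=10, slack=4)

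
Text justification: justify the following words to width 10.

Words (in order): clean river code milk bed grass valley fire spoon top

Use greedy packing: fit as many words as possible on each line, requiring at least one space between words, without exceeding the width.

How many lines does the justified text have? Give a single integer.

Line 1: ['clean'] (min_width=5, slack=5)
Line 2: ['river', 'code'] (min_width=10, slack=0)
Line 3: ['milk', 'bed'] (min_width=8, slack=2)
Line 4: ['grass'] (min_width=5, slack=5)
Line 5: ['valley'] (min_width=6, slack=4)
Line 6: ['fire', 'spoon'] (min_width=10, slack=0)
Line 7: ['top'] (min_width=3, slack=7)
Total lines: 7

Answer: 7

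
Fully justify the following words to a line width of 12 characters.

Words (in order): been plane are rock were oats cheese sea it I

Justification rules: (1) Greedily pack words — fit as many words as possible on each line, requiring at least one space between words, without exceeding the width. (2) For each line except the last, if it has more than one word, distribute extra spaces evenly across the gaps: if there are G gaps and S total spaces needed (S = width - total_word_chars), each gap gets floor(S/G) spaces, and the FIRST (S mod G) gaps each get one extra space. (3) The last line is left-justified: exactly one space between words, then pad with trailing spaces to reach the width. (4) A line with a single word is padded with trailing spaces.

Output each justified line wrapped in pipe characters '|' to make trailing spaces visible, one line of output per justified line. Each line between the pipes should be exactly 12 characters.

Line 1: ['been', 'plane'] (min_width=10, slack=2)
Line 2: ['are', 'rock'] (min_width=8, slack=4)
Line 3: ['were', 'oats'] (min_width=9, slack=3)
Line 4: ['cheese', 'sea'] (min_width=10, slack=2)
Line 5: ['it', 'I'] (min_width=4, slack=8)

Answer: |been   plane|
|are     rock|
|were    oats|
|cheese   sea|
|it I        |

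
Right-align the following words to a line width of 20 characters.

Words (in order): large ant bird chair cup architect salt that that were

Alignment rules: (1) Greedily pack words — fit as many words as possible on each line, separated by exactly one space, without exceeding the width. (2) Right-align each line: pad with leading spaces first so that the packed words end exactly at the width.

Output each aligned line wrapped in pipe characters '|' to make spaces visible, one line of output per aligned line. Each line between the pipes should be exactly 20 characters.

Answer: |large ant bird chair|
|  cup architect salt|
|      that that were|

Derivation:
Line 1: ['large', 'ant', 'bird', 'chair'] (min_width=20, slack=0)
Line 2: ['cup', 'architect', 'salt'] (min_width=18, slack=2)
Line 3: ['that', 'that', 'were'] (min_width=14, slack=6)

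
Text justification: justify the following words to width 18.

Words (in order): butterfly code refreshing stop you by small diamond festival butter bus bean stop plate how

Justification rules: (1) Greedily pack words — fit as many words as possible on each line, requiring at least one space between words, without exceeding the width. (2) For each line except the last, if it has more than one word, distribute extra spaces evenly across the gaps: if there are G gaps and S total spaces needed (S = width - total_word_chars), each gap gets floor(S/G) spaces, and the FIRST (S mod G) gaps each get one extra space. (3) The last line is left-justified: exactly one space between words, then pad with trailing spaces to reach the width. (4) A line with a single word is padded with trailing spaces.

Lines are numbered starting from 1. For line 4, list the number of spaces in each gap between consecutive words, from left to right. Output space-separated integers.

Line 1: ['butterfly', 'code'] (min_width=14, slack=4)
Line 2: ['refreshing', 'stop'] (min_width=15, slack=3)
Line 3: ['you', 'by', 'small'] (min_width=12, slack=6)
Line 4: ['diamond', 'festival'] (min_width=16, slack=2)
Line 5: ['butter', 'bus', 'bean'] (min_width=15, slack=3)
Line 6: ['stop', 'plate', 'how'] (min_width=14, slack=4)

Answer: 3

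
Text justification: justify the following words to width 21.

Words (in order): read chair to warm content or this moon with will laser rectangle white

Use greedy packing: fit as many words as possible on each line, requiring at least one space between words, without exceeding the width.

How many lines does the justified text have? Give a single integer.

Answer: 4

Derivation:
Line 1: ['read', 'chair', 'to', 'warm'] (min_width=18, slack=3)
Line 2: ['content', 'or', 'this', 'moon'] (min_width=20, slack=1)
Line 3: ['with', 'will', 'laser'] (min_width=15, slack=6)
Line 4: ['rectangle', 'white'] (min_width=15, slack=6)
Total lines: 4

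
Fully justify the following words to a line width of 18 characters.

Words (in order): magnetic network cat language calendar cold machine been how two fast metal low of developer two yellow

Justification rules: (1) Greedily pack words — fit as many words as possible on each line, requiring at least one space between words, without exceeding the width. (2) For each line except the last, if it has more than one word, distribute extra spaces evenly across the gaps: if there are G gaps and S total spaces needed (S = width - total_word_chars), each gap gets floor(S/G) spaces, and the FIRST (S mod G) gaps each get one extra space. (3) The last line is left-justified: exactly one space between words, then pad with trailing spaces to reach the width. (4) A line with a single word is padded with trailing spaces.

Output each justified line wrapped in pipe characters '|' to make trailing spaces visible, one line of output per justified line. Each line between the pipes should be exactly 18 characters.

Line 1: ['magnetic', 'network'] (min_width=16, slack=2)
Line 2: ['cat', 'language'] (min_width=12, slack=6)
Line 3: ['calendar', 'cold'] (min_width=13, slack=5)
Line 4: ['machine', 'been', 'how'] (min_width=16, slack=2)
Line 5: ['two', 'fast', 'metal', 'low'] (min_width=18, slack=0)
Line 6: ['of', 'developer', 'two'] (min_width=16, slack=2)
Line 7: ['yellow'] (min_width=6, slack=12)

Answer: |magnetic   network|
|cat       language|
|calendar      cold|
|machine  been  how|
|two fast metal low|
|of  developer  two|
|yellow            |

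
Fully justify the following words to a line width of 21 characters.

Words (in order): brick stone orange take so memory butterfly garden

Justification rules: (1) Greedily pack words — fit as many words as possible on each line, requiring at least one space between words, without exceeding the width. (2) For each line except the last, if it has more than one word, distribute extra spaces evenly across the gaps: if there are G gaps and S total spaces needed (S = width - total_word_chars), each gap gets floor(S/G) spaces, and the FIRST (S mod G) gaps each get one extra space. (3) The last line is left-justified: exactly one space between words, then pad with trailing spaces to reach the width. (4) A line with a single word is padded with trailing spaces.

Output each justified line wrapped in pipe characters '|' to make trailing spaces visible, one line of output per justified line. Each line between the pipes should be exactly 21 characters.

Line 1: ['brick', 'stone', 'orange'] (min_width=18, slack=3)
Line 2: ['take', 'so', 'memory'] (min_width=14, slack=7)
Line 3: ['butterfly', 'garden'] (min_width=16, slack=5)

Answer: |brick   stone  orange|
|take     so    memory|
|butterfly garden     |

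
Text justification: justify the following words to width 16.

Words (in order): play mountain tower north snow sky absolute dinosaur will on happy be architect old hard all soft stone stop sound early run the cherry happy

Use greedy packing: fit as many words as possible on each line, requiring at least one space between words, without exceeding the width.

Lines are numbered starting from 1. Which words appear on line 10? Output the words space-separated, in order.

Line 1: ['play', 'mountain'] (min_width=13, slack=3)
Line 2: ['tower', 'north', 'snow'] (min_width=16, slack=0)
Line 3: ['sky', 'absolute'] (min_width=12, slack=4)
Line 4: ['dinosaur', 'will', 'on'] (min_width=16, slack=0)
Line 5: ['happy', 'be'] (min_width=8, slack=8)
Line 6: ['architect', 'old'] (min_width=13, slack=3)
Line 7: ['hard', 'all', 'soft'] (min_width=13, slack=3)
Line 8: ['stone', 'stop', 'sound'] (min_width=16, slack=0)
Line 9: ['early', 'run', 'the'] (min_width=13, slack=3)
Line 10: ['cherry', 'happy'] (min_width=12, slack=4)

Answer: cherry happy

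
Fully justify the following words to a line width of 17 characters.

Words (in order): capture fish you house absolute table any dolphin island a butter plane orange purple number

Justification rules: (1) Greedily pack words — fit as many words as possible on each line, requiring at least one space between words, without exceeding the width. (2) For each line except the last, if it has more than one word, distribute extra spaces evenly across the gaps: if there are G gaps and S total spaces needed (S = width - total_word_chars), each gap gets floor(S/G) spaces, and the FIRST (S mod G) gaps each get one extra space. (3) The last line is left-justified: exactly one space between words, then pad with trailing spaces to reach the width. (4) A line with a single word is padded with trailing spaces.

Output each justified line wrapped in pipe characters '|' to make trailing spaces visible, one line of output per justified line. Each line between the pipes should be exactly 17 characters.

Answer: |capture  fish you|
|house    absolute|
|table any dolphin|
|island  a  butter|
|plane      orange|
|purple number    |

Derivation:
Line 1: ['capture', 'fish', 'you'] (min_width=16, slack=1)
Line 2: ['house', 'absolute'] (min_width=14, slack=3)
Line 3: ['table', 'any', 'dolphin'] (min_width=17, slack=0)
Line 4: ['island', 'a', 'butter'] (min_width=15, slack=2)
Line 5: ['plane', 'orange'] (min_width=12, slack=5)
Line 6: ['purple', 'number'] (min_width=13, slack=4)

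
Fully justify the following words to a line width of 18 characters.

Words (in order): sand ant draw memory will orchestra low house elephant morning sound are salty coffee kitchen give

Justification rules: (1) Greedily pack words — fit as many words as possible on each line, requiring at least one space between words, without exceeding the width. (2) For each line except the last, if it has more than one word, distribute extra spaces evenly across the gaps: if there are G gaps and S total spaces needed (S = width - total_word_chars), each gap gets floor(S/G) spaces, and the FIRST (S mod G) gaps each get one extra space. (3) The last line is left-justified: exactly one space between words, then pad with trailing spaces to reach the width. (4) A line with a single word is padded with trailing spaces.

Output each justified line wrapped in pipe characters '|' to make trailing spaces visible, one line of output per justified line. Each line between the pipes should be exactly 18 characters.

Answer: |sand    ant   draw|
|memory        will|
|orchestra      low|
|house     elephant|
|morning  sound are|
|salty       coffee|
|kitchen give      |

Derivation:
Line 1: ['sand', 'ant', 'draw'] (min_width=13, slack=5)
Line 2: ['memory', 'will'] (min_width=11, slack=7)
Line 3: ['orchestra', 'low'] (min_width=13, slack=5)
Line 4: ['house', 'elephant'] (min_width=14, slack=4)
Line 5: ['morning', 'sound', 'are'] (min_width=17, slack=1)
Line 6: ['salty', 'coffee'] (min_width=12, slack=6)
Line 7: ['kitchen', 'give'] (min_width=12, slack=6)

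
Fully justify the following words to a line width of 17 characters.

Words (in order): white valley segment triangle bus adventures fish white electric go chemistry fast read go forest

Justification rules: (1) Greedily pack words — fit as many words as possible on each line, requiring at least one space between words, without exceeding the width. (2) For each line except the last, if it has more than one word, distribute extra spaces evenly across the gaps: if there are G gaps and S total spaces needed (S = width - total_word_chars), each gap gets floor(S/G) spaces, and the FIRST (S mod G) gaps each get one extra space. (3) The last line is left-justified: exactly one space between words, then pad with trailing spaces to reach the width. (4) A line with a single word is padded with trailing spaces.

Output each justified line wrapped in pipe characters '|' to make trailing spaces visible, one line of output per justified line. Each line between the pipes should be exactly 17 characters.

Answer: |white      valley|
|segment  triangle|
|bus    adventures|
|fish        white|
|electric       go|
|chemistry    fast|
|read go forest   |

Derivation:
Line 1: ['white', 'valley'] (min_width=12, slack=5)
Line 2: ['segment', 'triangle'] (min_width=16, slack=1)
Line 3: ['bus', 'adventures'] (min_width=14, slack=3)
Line 4: ['fish', 'white'] (min_width=10, slack=7)
Line 5: ['electric', 'go'] (min_width=11, slack=6)
Line 6: ['chemistry', 'fast'] (min_width=14, slack=3)
Line 7: ['read', 'go', 'forest'] (min_width=14, slack=3)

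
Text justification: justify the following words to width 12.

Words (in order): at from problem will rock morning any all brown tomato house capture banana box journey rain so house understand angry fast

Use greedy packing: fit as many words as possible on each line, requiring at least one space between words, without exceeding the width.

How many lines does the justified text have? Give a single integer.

Answer: 12

Derivation:
Line 1: ['at', 'from'] (min_width=7, slack=5)
Line 2: ['problem', 'will'] (min_width=12, slack=0)
Line 3: ['rock', 'morning'] (min_width=12, slack=0)
Line 4: ['any', 'all'] (min_width=7, slack=5)
Line 5: ['brown', 'tomato'] (min_width=12, slack=0)
Line 6: ['house'] (min_width=5, slack=7)
Line 7: ['capture'] (min_width=7, slack=5)
Line 8: ['banana', 'box'] (min_width=10, slack=2)
Line 9: ['journey', 'rain'] (min_width=12, slack=0)
Line 10: ['so', 'house'] (min_width=8, slack=4)
Line 11: ['understand'] (min_width=10, slack=2)
Line 12: ['angry', 'fast'] (min_width=10, slack=2)
Total lines: 12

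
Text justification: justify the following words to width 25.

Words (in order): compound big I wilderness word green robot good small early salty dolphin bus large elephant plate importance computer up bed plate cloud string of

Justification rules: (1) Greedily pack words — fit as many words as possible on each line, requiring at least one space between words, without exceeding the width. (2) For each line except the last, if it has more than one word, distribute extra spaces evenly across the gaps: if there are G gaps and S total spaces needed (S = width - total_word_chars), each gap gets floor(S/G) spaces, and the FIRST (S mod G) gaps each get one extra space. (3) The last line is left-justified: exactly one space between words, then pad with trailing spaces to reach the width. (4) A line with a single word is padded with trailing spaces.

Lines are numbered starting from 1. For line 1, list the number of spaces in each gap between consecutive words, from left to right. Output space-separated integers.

Line 1: ['compound', 'big', 'I', 'wilderness'] (min_width=25, slack=0)
Line 2: ['word', 'green', 'robot', 'good'] (min_width=21, slack=4)
Line 3: ['small', 'early', 'salty', 'dolphin'] (min_width=25, slack=0)
Line 4: ['bus', 'large', 'elephant', 'plate'] (min_width=24, slack=1)
Line 5: ['importance', 'computer', 'up'] (min_width=22, slack=3)
Line 6: ['bed', 'plate', 'cloud', 'string', 'of'] (min_width=25, slack=0)

Answer: 1 1 1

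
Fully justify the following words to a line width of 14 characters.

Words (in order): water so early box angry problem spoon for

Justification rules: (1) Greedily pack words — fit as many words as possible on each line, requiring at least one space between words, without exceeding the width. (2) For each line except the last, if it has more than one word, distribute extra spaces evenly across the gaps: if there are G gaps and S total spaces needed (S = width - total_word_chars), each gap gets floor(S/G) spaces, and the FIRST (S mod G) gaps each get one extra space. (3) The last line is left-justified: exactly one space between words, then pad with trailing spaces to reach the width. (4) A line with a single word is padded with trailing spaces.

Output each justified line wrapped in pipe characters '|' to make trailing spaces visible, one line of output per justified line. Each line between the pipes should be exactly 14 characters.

Line 1: ['water', 'so', 'early'] (min_width=14, slack=0)
Line 2: ['box', 'angry'] (min_width=9, slack=5)
Line 3: ['problem', 'spoon'] (min_width=13, slack=1)
Line 4: ['for'] (min_width=3, slack=11)

Answer: |water so early|
|box      angry|
|problem  spoon|
|for           |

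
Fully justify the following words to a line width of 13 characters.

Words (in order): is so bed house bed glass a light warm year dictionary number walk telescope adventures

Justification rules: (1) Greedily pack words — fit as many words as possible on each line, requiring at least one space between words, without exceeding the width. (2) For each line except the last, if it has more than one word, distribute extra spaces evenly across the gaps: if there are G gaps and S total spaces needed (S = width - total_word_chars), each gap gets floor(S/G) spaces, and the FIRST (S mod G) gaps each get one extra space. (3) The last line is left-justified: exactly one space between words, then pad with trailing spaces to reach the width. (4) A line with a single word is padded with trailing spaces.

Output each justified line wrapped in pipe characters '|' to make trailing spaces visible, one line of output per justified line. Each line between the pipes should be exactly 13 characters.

Answer: |is   so   bed|
|house     bed|
|glass a light|
|warm     year|
|dictionary   |
|number   walk|
|telescope    |
|adventures   |

Derivation:
Line 1: ['is', 'so', 'bed'] (min_width=9, slack=4)
Line 2: ['house', 'bed'] (min_width=9, slack=4)
Line 3: ['glass', 'a', 'light'] (min_width=13, slack=0)
Line 4: ['warm', 'year'] (min_width=9, slack=4)
Line 5: ['dictionary'] (min_width=10, slack=3)
Line 6: ['number', 'walk'] (min_width=11, slack=2)
Line 7: ['telescope'] (min_width=9, slack=4)
Line 8: ['adventures'] (min_width=10, slack=3)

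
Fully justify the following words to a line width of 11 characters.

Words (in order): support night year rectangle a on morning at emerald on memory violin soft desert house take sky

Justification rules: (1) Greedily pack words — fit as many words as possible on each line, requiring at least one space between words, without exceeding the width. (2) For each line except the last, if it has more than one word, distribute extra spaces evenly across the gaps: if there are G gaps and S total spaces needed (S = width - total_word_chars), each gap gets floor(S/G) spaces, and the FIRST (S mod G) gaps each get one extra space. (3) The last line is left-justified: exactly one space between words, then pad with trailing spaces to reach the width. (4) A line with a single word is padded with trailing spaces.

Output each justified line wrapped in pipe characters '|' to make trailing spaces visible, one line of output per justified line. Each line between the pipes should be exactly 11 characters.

Line 1: ['support'] (min_width=7, slack=4)
Line 2: ['night', 'year'] (min_width=10, slack=1)
Line 3: ['rectangle', 'a'] (min_width=11, slack=0)
Line 4: ['on', 'morning'] (min_width=10, slack=1)
Line 5: ['at', 'emerald'] (min_width=10, slack=1)
Line 6: ['on', 'memory'] (min_width=9, slack=2)
Line 7: ['violin', 'soft'] (min_width=11, slack=0)
Line 8: ['desert'] (min_width=6, slack=5)
Line 9: ['house', 'take'] (min_width=10, slack=1)
Line 10: ['sky'] (min_width=3, slack=8)

Answer: |support    |
|night  year|
|rectangle a|
|on  morning|
|at  emerald|
|on   memory|
|violin soft|
|desert     |
|house  take|
|sky        |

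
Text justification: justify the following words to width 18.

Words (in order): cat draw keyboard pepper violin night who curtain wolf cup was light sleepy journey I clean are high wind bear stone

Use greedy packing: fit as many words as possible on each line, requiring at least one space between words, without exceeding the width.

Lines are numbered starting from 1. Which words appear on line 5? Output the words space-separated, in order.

Line 1: ['cat', 'draw', 'keyboard'] (min_width=17, slack=1)
Line 2: ['pepper', 'violin'] (min_width=13, slack=5)
Line 3: ['night', 'who', 'curtain'] (min_width=17, slack=1)
Line 4: ['wolf', 'cup', 'was', 'light'] (min_width=18, slack=0)
Line 5: ['sleepy', 'journey', 'I'] (min_width=16, slack=2)
Line 6: ['clean', 'are', 'high'] (min_width=14, slack=4)
Line 7: ['wind', 'bear', 'stone'] (min_width=15, slack=3)

Answer: sleepy journey I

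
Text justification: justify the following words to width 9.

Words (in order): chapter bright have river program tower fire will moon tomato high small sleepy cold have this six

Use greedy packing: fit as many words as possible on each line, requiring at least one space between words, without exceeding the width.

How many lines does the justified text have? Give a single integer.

Line 1: ['chapter'] (min_width=7, slack=2)
Line 2: ['bright'] (min_width=6, slack=3)
Line 3: ['have'] (min_width=4, slack=5)
Line 4: ['river'] (min_width=5, slack=4)
Line 5: ['program'] (min_width=7, slack=2)
Line 6: ['tower'] (min_width=5, slack=4)
Line 7: ['fire', 'will'] (min_width=9, slack=0)
Line 8: ['moon'] (min_width=4, slack=5)
Line 9: ['tomato'] (min_width=6, slack=3)
Line 10: ['high'] (min_width=4, slack=5)
Line 11: ['small'] (min_width=5, slack=4)
Line 12: ['sleepy'] (min_width=6, slack=3)
Line 13: ['cold', 'have'] (min_width=9, slack=0)
Line 14: ['this', 'six'] (min_width=8, slack=1)
Total lines: 14

Answer: 14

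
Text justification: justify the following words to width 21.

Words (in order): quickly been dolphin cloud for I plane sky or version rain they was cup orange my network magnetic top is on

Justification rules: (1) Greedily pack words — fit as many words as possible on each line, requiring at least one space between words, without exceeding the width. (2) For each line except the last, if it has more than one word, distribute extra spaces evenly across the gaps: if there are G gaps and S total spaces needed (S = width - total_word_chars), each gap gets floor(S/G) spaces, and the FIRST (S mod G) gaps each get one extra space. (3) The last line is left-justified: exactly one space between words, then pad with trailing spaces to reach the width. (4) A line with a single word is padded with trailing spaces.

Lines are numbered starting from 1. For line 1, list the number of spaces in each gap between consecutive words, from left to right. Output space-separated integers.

Line 1: ['quickly', 'been', 'dolphin'] (min_width=20, slack=1)
Line 2: ['cloud', 'for', 'I', 'plane', 'sky'] (min_width=21, slack=0)
Line 3: ['or', 'version', 'rain', 'they'] (min_width=20, slack=1)
Line 4: ['was', 'cup', 'orange', 'my'] (min_width=17, slack=4)
Line 5: ['network', 'magnetic', 'top'] (min_width=20, slack=1)
Line 6: ['is', 'on'] (min_width=5, slack=16)

Answer: 2 1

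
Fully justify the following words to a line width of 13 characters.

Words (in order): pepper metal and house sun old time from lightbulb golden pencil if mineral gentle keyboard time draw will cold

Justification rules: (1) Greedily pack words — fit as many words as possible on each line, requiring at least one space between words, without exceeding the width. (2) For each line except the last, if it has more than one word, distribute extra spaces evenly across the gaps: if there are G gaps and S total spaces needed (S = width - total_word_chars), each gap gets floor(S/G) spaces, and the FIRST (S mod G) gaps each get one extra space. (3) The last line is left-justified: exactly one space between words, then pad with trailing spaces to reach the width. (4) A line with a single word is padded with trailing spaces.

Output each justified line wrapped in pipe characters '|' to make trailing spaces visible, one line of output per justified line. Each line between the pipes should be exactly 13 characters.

Answer: |pepper  metal|
|and house sun|
|old time from|
|lightbulb    |
|golden pencil|
|if    mineral|
|gentle       |
|keyboard time|
|draw     will|
|cold         |

Derivation:
Line 1: ['pepper', 'metal'] (min_width=12, slack=1)
Line 2: ['and', 'house', 'sun'] (min_width=13, slack=0)
Line 3: ['old', 'time', 'from'] (min_width=13, slack=0)
Line 4: ['lightbulb'] (min_width=9, slack=4)
Line 5: ['golden', 'pencil'] (min_width=13, slack=0)
Line 6: ['if', 'mineral'] (min_width=10, slack=3)
Line 7: ['gentle'] (min_width=6, slack=7)
Line 8: ['keyboard', 'time'] (min_width=13, slack=0)
Line 9: ['draw', 'will'] (min_width=9, slack=4)
Line 10: ['cold'] (min_width=4, slack=9)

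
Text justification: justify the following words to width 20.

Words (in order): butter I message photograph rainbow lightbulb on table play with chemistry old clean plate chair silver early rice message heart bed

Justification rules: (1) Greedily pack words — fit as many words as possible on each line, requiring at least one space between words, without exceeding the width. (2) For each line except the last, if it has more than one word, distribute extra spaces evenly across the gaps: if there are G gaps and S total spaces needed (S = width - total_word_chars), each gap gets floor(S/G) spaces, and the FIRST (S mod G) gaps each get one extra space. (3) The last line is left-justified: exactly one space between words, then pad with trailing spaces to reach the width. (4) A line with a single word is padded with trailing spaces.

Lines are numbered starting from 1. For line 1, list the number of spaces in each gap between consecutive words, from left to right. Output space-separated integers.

Line 1: ['butter', 'I', 'message'] (min_width=16, slack=4)
Line 2: ['photograph', 'rainbow'] (min_width=18, slack=2)
Line 3: ['lightbulb', 'on', 'table'] (min_width=18, slack=2)
Line 4: ['play', 'with', 'chemistry'] (min_width=19, slack=1)
Line 5: ['old', 'clean', 'plate'] (min_width=15, slack=5)
Line 6: ['chair', 'silver', 'early'] (min_width=18, slack=2)
Line 7: ['rice', 'message', 'heart'] (min_width=18, slack=2)
Line 8: ['bed'] (min_width=3, slack=17)

Answer: 3 3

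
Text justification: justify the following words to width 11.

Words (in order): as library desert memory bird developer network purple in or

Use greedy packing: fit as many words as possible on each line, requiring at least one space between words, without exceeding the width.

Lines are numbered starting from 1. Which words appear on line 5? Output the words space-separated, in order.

Line 1: ['as', 'library'] (min_width=10, slack=1)
Line 2: ['desert'] (min_width=6, slack=5)
Line 3: ['memory', 'bird'] (min_width=11, slack=0)
Line 4: ['developer'] (min_width=9, slack=2)
Line 5: ['network'] (min_width=7, slack=4)
Line 6: ['purple', 'in'] (min_width=9, slack=2)
Line 7: ['or'] (min_width=2, slack=9)

Answer: network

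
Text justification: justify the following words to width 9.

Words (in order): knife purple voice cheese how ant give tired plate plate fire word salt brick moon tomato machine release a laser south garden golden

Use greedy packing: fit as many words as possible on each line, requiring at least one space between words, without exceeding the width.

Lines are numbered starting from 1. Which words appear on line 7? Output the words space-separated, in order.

Answer: tired

Derivation:
Line 1: ['knife'] (min_width=5, slack=4)
Line 2: ['purple'] (min_width=6, slack=3)
Line 3: ['voice'] (min_width=5, slack=4)
Line 4: ['cheese'] (min_width=6, slack=3)
Line 5: ['how', 'ant'] (min_width=7, slack=2)
Line 6: ['give'] (min_width=4, slack=5)
Line 7: ['tired'] (min_width=5, slack=4)
Line 8: ['plate'] (min_width=5, slack=4)
Line 9: ['plate'] (min_width=5, slack=4)
Line 10: ['fire', 'word'] (min_width=9, slack=0)
Line 11: ['salt'] (min_width=4, slack=5)
Line 12: ['brick'] (min_width=5, slack=4)
Line 13: ['moon'] (min_width=4, slack=5)
Line 14: ['tomato'] (min_width=6, slack=3)
Line 15: ['machine'] (min_width=7, slack=2)
Line 16: ['release', 'a'] (min_width=9, slack=0)
Line 17: ['laser'] (min_width=5, slack=4)
Line 18: ['south'] (min_width=5, slack=4)
Line 19: ['garden'] (min_width=6, slack=3)
Line 20: ['golden'] (min_width=6, slack=3)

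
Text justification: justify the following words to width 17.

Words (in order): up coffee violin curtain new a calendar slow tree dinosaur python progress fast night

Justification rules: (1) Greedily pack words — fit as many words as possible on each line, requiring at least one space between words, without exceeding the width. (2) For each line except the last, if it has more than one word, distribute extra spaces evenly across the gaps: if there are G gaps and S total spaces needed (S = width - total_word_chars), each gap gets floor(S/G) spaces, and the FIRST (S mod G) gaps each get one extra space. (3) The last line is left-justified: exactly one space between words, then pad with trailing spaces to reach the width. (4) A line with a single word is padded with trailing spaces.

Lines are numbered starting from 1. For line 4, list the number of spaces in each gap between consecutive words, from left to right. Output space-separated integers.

Answer: 5

Derivation:
Line 1: ['up', 'coffee', 'violin'] (min_width=16, slack=1)
Line 2: ['curtain', 'new', 'a'] (min_width=13, slack=4)
Line 3: ['calendar', 'slow'] (min_width=13, slack=4)
Line 4: ['tree', 'dinosaur'] (min_width=13, slack=4)
Line 5: ['python', 'progress'] (min_width=15, slack=2)
Line 6: ['fast', 'night'] (min_width=10, slack=7)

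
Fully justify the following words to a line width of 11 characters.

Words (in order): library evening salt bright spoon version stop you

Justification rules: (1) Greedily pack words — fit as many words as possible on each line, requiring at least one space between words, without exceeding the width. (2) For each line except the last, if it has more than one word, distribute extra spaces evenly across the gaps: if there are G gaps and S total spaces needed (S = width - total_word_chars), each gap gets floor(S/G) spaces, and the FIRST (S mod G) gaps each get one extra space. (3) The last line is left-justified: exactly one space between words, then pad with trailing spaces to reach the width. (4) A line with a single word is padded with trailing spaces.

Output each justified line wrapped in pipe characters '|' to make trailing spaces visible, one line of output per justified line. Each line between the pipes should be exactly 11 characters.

Answer: |library    |
|evening    |
|salt bright|
|spoon      |
|version    |
|stop you   |

Derivation:
Line 1: ['library'] (min_width=7, slack=4)
Line 2: ['evening'] (min_width=7, slack=4)
Line 3: ['salt', 'bright'] (min_width=11, slack=0)
Line 4: ['spoon'] (min_width=5, slack=6)
Line 5: ['version'] (min_width=7, slack=4)
Line 6: ['stop', 'you'] (min_width=8, slack=3)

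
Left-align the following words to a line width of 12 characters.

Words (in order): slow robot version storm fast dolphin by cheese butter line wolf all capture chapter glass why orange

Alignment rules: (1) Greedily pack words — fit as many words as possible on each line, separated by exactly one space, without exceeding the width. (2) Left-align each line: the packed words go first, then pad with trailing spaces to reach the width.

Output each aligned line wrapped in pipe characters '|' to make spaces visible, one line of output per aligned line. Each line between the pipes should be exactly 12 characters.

Answer: |slow robot  |
|version     |
|storm fast  |
|dolphin by  |
|cheese      |
|butter line |
|wolf all    |
|capture     |
|chapter     |
|glass why   |
|orange      |

Derivation:
Line 1: ['slow', 'robot'] (min_width=10, slack=2)
Line 2: ['version'] (min_width=7, slack=5)
Line 3: ['storm', 'fast'] (min_width=10, slack=2)
Line 4: ['dolphin', 'by'] (min_width=10, slack=2)
Line 5: ['cheese'] (min_width=6, slack=6)
Line 6: ['butter', 'line'] (min_width=11, slack=1)
Line 7: ['wolf', 'all'] (min_width=8, slack=4)
Line 8: ['capture'] (min_width=7, slack=5)
Line 9: ['chapter'] (min_width=7, slack=5)
Line 10: ['glass', 'why'] (min_width=9, slack=3)
Line 11: ['orange'] (min_width=6, slack=6)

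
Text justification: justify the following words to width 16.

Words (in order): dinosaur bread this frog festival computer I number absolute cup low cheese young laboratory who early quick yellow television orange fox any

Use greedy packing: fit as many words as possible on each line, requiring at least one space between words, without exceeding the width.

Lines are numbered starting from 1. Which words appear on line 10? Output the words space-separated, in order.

Line 1: ['dinosaur', 'bread'] (min_width=14, slack=2)
Line 2: ['this', 'frog'] (min_width=9, slack=7)
Line 3: ['festival'] (min_width=8, slack=8)
Line 4: ['computer', 'I'] (min_width=10, slack=6)
Line 5: ['number', 'absolute'] (min_width=15, slack=1)
Line 6: ['cup', 'low', 'cheese'] (min_width=14, slack=2)
Line 7: ['young', 'laboratory'] (min_width=16, slack=0)
Line 8: ['who', 'early', 'quick'] (min_width=15, slack=1)
Line 9: ['yellow'] (min_width=6, slack=10)
Line 10: ['television'] (min_width=10, slack=6)
Line 11: ['orange', 'fox', 'any'] (min_width=14, slack=2)

Answer: television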